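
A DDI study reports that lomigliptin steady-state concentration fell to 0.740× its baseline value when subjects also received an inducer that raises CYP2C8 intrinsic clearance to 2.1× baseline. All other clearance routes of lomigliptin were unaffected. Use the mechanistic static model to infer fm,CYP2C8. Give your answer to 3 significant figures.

Let fm be the CYP2C8 fraction. New clearance relative to baseline = fm × 2.1 + (1 − fm).
Steady-state concentration ratio = 1 / (new CL fraction), so new CL fraction = 1 / 0.740 = 1.351.
fm × 2.1 + 1 − fm = 1.351  ⇒  fm × (2.1 − 1) = 0.3514  ⇒  fm = 0.319.

0.319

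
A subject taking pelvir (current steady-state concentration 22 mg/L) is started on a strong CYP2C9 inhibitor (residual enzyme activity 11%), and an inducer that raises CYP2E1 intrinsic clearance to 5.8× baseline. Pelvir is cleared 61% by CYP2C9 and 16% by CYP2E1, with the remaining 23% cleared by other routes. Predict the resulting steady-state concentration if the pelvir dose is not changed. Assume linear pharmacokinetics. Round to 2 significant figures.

18 mg/L

The CYP2C9 pathway (61% of clearance) falls to 0.11× activity: 0.61 × 0.11 = 0.0671.
The CYP2E1 pathway (16% of clearance) rises to 5.8× activity: 0.16 × 5.8 = 0.928.
Non-CYP routes (23%) are unchanged.
CL_new/CL_old = 0.0671 + 0.928 + 0.23 = 1.2251.
New steady-state concentration = 22 / 1.2251 = 18 mg/L (concentration scales inversely with clearance).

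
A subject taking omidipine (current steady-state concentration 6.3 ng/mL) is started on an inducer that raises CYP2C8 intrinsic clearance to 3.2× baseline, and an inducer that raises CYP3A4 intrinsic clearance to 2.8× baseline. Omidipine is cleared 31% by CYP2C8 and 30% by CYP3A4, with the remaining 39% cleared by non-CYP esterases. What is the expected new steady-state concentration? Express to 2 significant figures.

CYP2C8: 0.31 × 3.2 = 0.992
CYP3A4: 0.3 × 2.8 = 0.84
Other: 0.39 (unchanged)
New clearance relative to baseline: 0.992 + 0.84 + 0.39 = 2.222.
Dividing the baseline by the relative clearance: 6.3 / 2.222 = 2.8 ng/mL.

2.8 ng/mL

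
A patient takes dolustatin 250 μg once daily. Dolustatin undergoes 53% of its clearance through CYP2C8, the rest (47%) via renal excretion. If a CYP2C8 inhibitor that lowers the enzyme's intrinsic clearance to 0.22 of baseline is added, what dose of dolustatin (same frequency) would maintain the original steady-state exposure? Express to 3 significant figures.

147 μg

CYP2C8: 0.53 × 0.22 = 0.1166
Other: 0.47 (unchanged)
Relative clearance = 0.1166 + 0.47 = 0.5866.
Css,avg = (dose rate)/CL, so holding Css fixed requires dose ∝ CL: 250 × 0.5866 = 147 μg.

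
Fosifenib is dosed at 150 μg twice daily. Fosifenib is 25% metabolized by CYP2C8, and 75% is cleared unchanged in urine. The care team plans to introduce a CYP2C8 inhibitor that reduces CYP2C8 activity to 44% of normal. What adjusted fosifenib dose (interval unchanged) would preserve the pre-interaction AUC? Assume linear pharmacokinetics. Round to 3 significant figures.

The CYP2C8 pathway (25% of clearance) drops to 0.44× activity: 0.25 × 0.44 = 0.11.
The remaining 75% of clearance is unaffected.
New clearance relative to baseline: 0.11 + 0.75 = 0.86.
To maintain the same steady-state level, dose must scale with clearance: new dose = 150 × 0.86 = 129 μg.

129 μg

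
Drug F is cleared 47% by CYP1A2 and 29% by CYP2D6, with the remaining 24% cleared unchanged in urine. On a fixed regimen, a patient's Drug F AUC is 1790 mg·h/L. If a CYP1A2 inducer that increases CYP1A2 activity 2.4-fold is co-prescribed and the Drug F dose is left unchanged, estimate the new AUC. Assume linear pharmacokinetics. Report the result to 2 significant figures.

The CYP1A2 pathway (47% of clearance) increases to 2.4× activity: 0.47 × 2.4 = 1.128.
CYP2D6 (29%) and the residual 24% are unaffected.
Relative clearance = 1.128 + 0.29 + 0.24 = 1.658.
AUC ∝ 1/CL, so new value = 1790 / 1.658 = 1.1 × 10³ mg·h/L.

1.1 × 10³ mg·h/L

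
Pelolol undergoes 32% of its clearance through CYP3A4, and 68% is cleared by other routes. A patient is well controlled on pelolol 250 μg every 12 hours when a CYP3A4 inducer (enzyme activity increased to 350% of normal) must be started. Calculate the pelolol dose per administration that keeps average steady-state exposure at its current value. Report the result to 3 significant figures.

The CYP3A4 pathway (32% of clearance) rises to 3.5× activity: 0.32 × 3.5 = 1.12.
The remaining 68% of clearance is unaffected.
CL_new/CL_old = 1.12 + 0.68 = 1.8.
Css,avg = (dose rate)/CL, so holding Css fixed requires dose ∝ CL: 250 × 1.8 = 450 μg.

450 μg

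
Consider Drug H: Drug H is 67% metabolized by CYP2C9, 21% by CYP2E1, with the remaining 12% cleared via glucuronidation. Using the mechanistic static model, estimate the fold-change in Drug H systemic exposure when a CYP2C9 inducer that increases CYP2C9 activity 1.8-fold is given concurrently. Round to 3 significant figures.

0.651

The CYP2C9 pathway (67% of clearance) is boosted to 1.8× activity: 0.67 × 1.8 = 1.206.
CYP2E1 (21%) and the residual 12% are unaffected.
New clearance relative to baseline: 1.206 + 0.21 + 0.12 = 1.536.
Systemic exposure ratio = CL_old/CL_new = 1 / 1.536 = 0.651.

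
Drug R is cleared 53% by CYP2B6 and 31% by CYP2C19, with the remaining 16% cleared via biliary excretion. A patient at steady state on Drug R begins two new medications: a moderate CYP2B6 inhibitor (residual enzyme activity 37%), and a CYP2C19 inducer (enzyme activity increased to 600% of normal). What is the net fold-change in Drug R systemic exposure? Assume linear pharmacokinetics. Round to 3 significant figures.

CYP2B6: 0.53 × 0.37 = 0.1961
CYP2C19: 0.31 × 6 = 1.86
Other: 0.16 (unchanged)
New clearance relative to baseline: 0.1961 + 1.86 + 0.16 = 2.2161.
Because systemic exposure varies inversely with clearance, the combined effect is 1 / 2.2161 = 0.451.

0.451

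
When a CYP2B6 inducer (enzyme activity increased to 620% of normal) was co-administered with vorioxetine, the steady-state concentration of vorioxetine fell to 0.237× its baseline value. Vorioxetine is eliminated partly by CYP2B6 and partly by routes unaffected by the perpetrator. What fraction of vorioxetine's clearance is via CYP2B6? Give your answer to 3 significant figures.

Write x for the fraction cleared via CYP2B6. The observed steady-state concentration change means clearance rose to 1/0.237 = 4.219 of baseline.
Only the CYP2B6 route changed, so 4.219 = x·6.2 + (1 − x), giving x = 0.619.

0.619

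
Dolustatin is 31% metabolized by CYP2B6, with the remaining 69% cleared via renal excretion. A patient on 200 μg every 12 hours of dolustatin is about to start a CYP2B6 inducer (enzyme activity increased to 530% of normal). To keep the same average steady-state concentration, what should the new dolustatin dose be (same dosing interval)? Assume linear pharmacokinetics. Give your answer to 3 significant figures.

The CYP2B6 pathway (31% of clearance) increases to 5.3× activity: 0.31 × 5.3 = 1.643.
Non-CYP routes (69%) are unchanged.
CL_new/CL_old = 1.643 + 0.69 = 2.333.
Exposure is unchanged when dose changes in proportion to clearance. New dose = 200 μg × 2.333 = 467 μg.

467 μg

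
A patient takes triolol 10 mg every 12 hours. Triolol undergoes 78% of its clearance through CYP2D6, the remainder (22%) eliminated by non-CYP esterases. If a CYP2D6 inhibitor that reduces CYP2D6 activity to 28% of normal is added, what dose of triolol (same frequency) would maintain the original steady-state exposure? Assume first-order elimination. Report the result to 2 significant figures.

4.4 mg

The CYP2D6 pathway (78% of clearance) drops to 0.28× activity: 0.78 × 0.28 = 0.2184.
Non-CYP routes (22%) are unchanged.
Relative clearance = 0.2184 + 0.22 = 0.4384.
To maintain the same steady-state level, dose must scale with clearance: new dose = 10 × 0.4384 = 4.4 mg.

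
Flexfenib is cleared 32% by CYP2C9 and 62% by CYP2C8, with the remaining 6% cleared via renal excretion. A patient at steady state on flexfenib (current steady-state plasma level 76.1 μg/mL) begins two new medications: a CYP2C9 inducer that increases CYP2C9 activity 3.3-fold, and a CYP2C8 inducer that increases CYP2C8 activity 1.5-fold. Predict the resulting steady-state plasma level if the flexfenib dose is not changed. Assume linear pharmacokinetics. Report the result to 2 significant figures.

The CYP2C9 pathway (32% of clearance) rises to 3.3× activity: 0.32 × 3.3 = 1.056.
The CYP2C8 pathway (62% of clearance) increases to 1.5× activity: 0.62 × 1.5 = 0.93.
The remaining 6% of clearance is unaffected.
Relative clearance = 1.056 + 0.93 + 0.06 = 2.046.
New steady-state plasma level = 76.1 / 2.046 = 37 μg/mL (concentration scales inversely with clearance).

37 μg/mL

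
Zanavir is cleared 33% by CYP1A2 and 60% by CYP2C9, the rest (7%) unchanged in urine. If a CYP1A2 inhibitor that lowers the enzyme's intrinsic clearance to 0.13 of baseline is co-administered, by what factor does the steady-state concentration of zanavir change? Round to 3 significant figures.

1.40

The CYP1A2 pathway (33% of clearance) drops to 0.13× activity: 0.33 × 0.13 = 0.0429.
CYP2C9 (60%) and the residual 7% are unaffected.
New clearance relative to baseline: 0.0429 + 0.6 + 0.07 = 0.7129.
Since steady-state concentration ∝ 1/CL, the ratio is 1 / 0.7129 = 1.40.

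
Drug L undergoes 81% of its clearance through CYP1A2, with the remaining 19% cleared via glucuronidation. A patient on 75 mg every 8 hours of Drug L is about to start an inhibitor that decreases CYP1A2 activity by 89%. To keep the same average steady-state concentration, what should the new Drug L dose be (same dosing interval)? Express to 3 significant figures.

20.9 mg

The CYP1A2 pathway (81% of clearance) drops to 0.11× activity: 0.81 × 0.11 = 0.0891.
Non-CYP routes (19%) are unchanged.
New clearance relative to baseline: 0.0891 + 0.19 = 0.2791.
Exposure is unchanged when dose changes in proportion to clearance. New dose = 75 mg × 0.2791 = 20.9 mg.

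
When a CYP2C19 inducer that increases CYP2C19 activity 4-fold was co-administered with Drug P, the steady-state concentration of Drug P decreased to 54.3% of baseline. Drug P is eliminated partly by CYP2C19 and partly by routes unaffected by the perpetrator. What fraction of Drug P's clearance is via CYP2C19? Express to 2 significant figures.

CL'/CL = 1 / 0.543 = 1.842
4·fm + (1 − fm) = 1.842
fm = (1.842 − 1) / (4 − 1) = 0.28

0.28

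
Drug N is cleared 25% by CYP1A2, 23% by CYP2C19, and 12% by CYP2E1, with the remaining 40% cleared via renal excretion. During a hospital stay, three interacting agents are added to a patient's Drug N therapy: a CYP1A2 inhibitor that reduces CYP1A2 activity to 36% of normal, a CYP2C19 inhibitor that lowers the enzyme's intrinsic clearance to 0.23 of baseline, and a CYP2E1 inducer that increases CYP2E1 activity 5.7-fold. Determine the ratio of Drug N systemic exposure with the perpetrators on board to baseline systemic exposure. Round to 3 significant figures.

The CYP1A2 pathway (25% of clearance) falls to 0.36× activity: 0.25 × 0.36 = 0.09.
The CYP2C19 pathway (23% of clearance) drops to 0.23× activity: 0.23 × 0.23 = 0.0529.
The CYP2E1 pathway (12% of clearance) is boosted to 5.7× activity: 0.12 × 5.7 = 0.684.
Non-CYP routes (40%) are unchanged.
Relative clearance = 0.09 + 0.0529 + 0.684 + 0.4 = 1.2269.
Because systemic exposure varies inversely with clearance, the combined effect is 1 / 1.2269 = 0.815.

0.815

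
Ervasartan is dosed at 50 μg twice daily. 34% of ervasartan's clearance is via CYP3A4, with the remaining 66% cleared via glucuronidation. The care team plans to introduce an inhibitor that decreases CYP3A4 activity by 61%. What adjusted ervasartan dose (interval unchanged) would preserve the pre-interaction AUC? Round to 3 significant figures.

The CYP3A4 pathway (34% of clearance) is reduced to 0.39× activity: 0.34 × 0.39 = 0.1326.
Non-CYP routes (66%) are unchanged.
New clearance relative to baseline: 0.1326 + 0.66 = 0.7926.
To maintain the same steady-state level, dose must scale with clearance: new dose = 50 × 0.7926 = 39.6 μg.

39.6 μg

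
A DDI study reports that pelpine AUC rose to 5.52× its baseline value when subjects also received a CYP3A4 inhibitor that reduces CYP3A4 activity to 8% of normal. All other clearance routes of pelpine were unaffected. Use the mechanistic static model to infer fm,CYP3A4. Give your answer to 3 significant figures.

CL'/CL = 1 / 5.52 = 0.1812
0.08·fm + (1 − fm) = 0.1812
fm = (0.1812 − 1) / (0.08 − 1) = 0.890

0.890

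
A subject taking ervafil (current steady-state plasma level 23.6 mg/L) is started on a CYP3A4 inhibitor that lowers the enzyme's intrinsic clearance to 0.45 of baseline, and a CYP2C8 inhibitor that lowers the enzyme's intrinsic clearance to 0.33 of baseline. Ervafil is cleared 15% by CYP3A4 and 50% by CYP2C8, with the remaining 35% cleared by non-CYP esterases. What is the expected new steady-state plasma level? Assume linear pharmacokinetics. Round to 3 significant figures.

40.5 mg/L

The CYP3A4 pathway (15% of clearance) is reduced to 0.45× activity: 0.15 × 0.45 = 0.0675.
The CYP2C8 pathway (50% of clearance) falls to 0.33× activity: 0.5 × 0.33 = 0.165.
Non-CYP routes (35%) are unchanged.
Relative clearance = 0.0675 + 0.165 + 0.35 = 0.5825.
Dividing the baseline by the relative clearance: 23.6 / 0.5825 = 40.5 mg/L.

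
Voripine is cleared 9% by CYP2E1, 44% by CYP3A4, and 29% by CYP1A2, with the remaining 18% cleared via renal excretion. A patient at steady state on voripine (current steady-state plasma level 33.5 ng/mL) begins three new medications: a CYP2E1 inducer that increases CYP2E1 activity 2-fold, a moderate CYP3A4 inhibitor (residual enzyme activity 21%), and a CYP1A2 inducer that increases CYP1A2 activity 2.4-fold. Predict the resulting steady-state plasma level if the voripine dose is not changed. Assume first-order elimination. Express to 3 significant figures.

The CYP2E1 pathway (9% of clearance) is boosted to 2× activity: 0.09 × 2 = 0.18.
The CYP3A4 pathway (44% of clearance) is reduced to 0.21× activity: 0.44 × 0.21 = 0.0924.
The CYP1A2 pathway (29% of clearance) rises to 2.4× activity: 0.29 × 2.4 = 0.696.
The remaining 18% of clearance is unaffected.
New clearance relative to baseline: 0.18 + 0.0924 + 0.696 + 0.18 = 1.1484.
New steady-state plasma level = 33.5 / 1.1484 = 29.2 ng/mL (concentration scales inversely with clearance).

29.2 ng/mL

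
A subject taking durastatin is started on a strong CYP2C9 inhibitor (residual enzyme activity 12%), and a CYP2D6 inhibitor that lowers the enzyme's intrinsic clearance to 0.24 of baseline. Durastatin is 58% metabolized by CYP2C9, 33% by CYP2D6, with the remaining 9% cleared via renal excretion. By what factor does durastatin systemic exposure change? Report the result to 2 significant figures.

The CYP2C9 pathway (58% of clearance) is reduced to 0.12× activity: 0.58 × 0.12 = 0.0696.
The CYP2D6 pathway (33% of clearance) falls to 0.24× activity: 0.33 × 0.24 = 0.0792.
Non-CYP routes (9%) are unchanged.
New clearance relative to baseline: 0.0696 + 0.0792 + 0.09 = 0.2388.
Systemic exposure ∝ 1/CL: fold-change = 1 / 0.2388 = 4.2.

4.2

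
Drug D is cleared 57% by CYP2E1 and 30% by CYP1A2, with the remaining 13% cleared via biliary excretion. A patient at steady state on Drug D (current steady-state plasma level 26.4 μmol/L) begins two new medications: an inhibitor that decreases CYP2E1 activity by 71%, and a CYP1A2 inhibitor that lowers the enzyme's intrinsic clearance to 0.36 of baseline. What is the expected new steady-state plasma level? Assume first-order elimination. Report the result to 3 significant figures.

65.5 μmol/L

The CYP2E1 pathway (57% of clearance) is reduced to 0.29× activity: 0.57 × 0.29 = 0.1653.
The CYP1A2 pathway (30% of clearance) drops to 0.36× activity: 0.3 × 0.36 = 0.108.
Non-CYP routes (13%) are unchanged.
Relative clearance = 0.1653 + 0.108 + 0.13 = 0.4033.
Steady-state plasma level ∝ 1/CL: new value = 26.4 / 0.4033 = 65.5 μmol/L.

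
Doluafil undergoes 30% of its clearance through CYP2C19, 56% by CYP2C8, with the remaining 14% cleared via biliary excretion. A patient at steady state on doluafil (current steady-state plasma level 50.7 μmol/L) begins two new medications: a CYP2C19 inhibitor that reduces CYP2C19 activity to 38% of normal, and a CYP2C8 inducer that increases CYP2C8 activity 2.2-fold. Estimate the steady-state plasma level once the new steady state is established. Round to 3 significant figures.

34.1 μmol/L

The CYP2C19 pathway (30% of clearance) falls to 0.38× activity: 0.3 × 0.38 = 0.114.
The CYP2C8 pathway (56% of clearance) rises to 2.2× activity: 0.56 × 2.2 = 1.232.
The remaining 14% of clearance is unaffected.
CL_new/CL_old = 0.114 + 1.232 + 0.14 = 1.486.
Dividing the baseline by the relative clearance: 50.7 / 1.486 = 34.1 μmol/L.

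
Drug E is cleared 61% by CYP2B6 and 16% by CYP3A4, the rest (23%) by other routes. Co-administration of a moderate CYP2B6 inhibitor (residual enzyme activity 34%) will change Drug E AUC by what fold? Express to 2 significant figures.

The CYP2B6 pathway (61% of clearance) is reduced to 0.34× activity: 0.61 × 0.34 = 0.2074.
CYP3A4 (16%) and the residual 23% are unaffected.
CL_new/CL_old = 0.2074 + 0.16 + 0.23 = 0.5974.
AUC ratio = CL_old/CL_new = 1 / 0.5974 = 1.7.

1.7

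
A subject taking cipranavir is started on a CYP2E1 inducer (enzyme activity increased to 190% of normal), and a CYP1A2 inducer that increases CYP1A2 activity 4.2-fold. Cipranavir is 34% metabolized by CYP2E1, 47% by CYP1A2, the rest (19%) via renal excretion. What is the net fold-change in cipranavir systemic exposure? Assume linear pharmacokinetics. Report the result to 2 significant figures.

The CYP2E1 pathway (34% of clearance) rises to 1.9× activity: 0.34 × 1.9 = 0.646.
The CYP1A2 pathway (47% of clearance) is boosted to 4.2× activity: 0.47 × 4.2 = 1.974.
Non-CYP routes (19%) are unchanged.
Relative clearance = 0.646 + 1.974 + 0.19 = 2.81.
Systemic exposure ∝ 1/CL: fold-change = 1 / 2.81 = 0.36.

0.36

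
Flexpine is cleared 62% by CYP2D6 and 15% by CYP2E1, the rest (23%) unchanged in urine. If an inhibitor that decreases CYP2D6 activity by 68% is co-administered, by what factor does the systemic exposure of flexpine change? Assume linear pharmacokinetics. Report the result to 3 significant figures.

1.73

The CYP2D6 pathway (62% of clearance) falls to 0.32× activity: 0.62 × 0.32 = 0.1984.
CYP2E1 (15%) and the residual 23% are unaffected.
New clearance relative to baseline: 0.1984 + 0.15 + 0.23 = 0.5784.
Since systemic exposure ∝ 1/CL, the ratio is 1 / 0.5784 = 1.73.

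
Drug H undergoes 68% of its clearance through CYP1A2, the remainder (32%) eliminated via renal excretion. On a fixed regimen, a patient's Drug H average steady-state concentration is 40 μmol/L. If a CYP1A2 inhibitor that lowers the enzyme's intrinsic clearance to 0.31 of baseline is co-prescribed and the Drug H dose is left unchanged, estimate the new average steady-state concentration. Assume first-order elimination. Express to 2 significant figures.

75 μmol/L

The CYP1A2 pathway (68% of clearance) is reduced to 0.31× activity: 0.68 × 0.31 = 0.2108.
The remaining 32% of clearance is unaffected.
Relative clearance = 0.2108 + 0.32 = 0.5308.
New average steady-state concentration = baseline ÷ relative clearance = 40 / 0.5308 = 75 μmol/L.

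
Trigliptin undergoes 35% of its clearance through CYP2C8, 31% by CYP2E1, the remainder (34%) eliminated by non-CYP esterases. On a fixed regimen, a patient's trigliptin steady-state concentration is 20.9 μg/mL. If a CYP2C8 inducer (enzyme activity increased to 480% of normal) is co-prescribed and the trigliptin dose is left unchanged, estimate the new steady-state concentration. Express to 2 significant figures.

CYP2C8: 0.35 × 4.8 = 1.68
CYP2E1: 0.31 (unchanged)
Other: 0.34 (unchanged)
CL_new/CL_old = 1.68 + 0.31 + 0.34 = 2.33.
Steady-state concentration ∝ 1/CL, so new value = 20.9 / 2.33 = 9.0 μg/mL.

9.0 μg/mL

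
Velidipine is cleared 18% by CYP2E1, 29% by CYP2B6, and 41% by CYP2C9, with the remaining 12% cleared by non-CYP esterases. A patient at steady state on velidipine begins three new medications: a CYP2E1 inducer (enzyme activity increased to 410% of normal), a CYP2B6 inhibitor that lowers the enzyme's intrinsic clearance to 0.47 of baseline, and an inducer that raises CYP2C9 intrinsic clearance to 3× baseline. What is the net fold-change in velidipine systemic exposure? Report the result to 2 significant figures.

0.45

CYP2E1: 0.18 × 4.1 = 0.738
CYP2B6: 0.29 × 0.47 = 0.1363
CYP2C9: 0.41 × 3 = 1.23
Other: 0.12 (unchanged)
New clearance relative to baseline: 0.738 + 0.1363 + 1.23 + 0.12 = 2.2243.
Because systemic exposure varies inversely with clearance, the combined effect is 1 / 2.2243 = 0.45.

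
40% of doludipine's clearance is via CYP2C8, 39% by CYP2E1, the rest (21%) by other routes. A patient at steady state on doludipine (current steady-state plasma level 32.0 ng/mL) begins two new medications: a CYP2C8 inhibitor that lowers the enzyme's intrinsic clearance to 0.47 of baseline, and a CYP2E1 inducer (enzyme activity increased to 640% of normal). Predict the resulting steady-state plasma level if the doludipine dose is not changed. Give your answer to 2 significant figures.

11 ng/mL

CYP2C8: 0.4 × 0.47 = 0.188
CYP2E1: 0.39 × 6.4 = 2.496
Other: 0.21 (unchanged)
Relative clearance = 0.188 + 2.496 + 0.21 = 2.894.
Dividing the baseline by the relative clearance: 32.0 / 2.894 = 11 ng/mL.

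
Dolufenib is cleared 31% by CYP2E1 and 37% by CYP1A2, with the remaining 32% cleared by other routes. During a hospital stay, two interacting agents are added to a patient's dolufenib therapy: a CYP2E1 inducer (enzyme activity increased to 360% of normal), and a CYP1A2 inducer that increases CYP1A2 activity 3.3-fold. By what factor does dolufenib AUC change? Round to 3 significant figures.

CYP2E1: 0.31 × 3.6 = 1.116
CYP1A2: 0.37 × 3.3 = 1.221
Other: 0.32 (unchanged)
New clearance relative to baseline: 1.116 + 1.221 + 0.32 = 2.657.
Because AUC varies inversely with clearance, the combined effect is 1 / 2.657 = 0.376.

0.376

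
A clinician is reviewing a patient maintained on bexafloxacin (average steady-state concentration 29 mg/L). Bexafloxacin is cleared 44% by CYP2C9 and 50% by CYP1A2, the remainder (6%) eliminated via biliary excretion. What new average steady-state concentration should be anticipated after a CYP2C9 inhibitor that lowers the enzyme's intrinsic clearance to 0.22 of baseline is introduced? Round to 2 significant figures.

The CYP2C9 pathway (44% of clearance) is reduced to 0.22× activity: 0.44 × 0.22 = 0.0968.
CYP1A2 (50%) and the residual 6% are unaffected.
Relative clearance = 0.0968 + 0.5 + 0.06 = 0.6568.
Average steady-state concentration ∝ 1/CL, so new value = 29 / 0.6568 = 44 mg/L.

44 mg/L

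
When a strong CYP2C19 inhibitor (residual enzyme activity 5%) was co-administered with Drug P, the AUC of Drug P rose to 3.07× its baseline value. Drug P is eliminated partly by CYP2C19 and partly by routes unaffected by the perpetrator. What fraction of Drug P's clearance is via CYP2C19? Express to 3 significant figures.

Let x = fm,CYP2C19. Because AUC ∝ 1/CL, relative clearance fell to 1/3.07 = 0.3257.
Only the CYP2C19 route changed, so 0.3257 = x·0.05 + (1 − x), giving x = 0.710.

0.710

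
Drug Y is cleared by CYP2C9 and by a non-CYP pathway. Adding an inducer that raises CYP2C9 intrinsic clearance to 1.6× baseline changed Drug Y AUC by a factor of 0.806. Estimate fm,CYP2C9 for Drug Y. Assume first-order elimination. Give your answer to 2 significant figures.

Let fm be the CYP2C9 fraction. New clearance relative to baseline = fm × 1.6 + (1 − fm).
AUC ratio = 1 / (new CL fraction), so new CL fraction = 1 / 0.806 = 1.241.
fm × 1.6 + 1 − fm = 1.241  ⇒  fm × (1.6 − 1) = 0.2407  ⇒  fm = 0.40.

0.40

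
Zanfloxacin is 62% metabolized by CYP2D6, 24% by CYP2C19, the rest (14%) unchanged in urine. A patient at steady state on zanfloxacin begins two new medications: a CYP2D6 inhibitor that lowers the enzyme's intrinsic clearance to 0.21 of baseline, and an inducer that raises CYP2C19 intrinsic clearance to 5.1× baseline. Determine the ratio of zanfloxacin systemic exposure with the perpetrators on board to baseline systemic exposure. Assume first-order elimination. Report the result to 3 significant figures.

The CYP2D6 pathway (62% of clearance) drops to 0.21× activity: 0.62 × 0.21 = 0.1302.
The CYP2C19 pathway (24% of clearance) is boosted to 5.1× activity: 0.24 × 5.1 = 1.224.
The remaining 14% of clearance is unaffected.
New clearance relative to baseline: 0.1302 + 1.224 + 0.14 = 1.4942.
Net systemic exposure ratio = 1 / 1.4942 = 0.669.

0.669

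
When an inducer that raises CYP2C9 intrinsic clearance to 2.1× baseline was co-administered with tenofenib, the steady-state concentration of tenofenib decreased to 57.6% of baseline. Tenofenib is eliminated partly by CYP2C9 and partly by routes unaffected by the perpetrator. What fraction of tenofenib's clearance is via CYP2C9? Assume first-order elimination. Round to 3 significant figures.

0.669

CL'/CL = 1 / 0.576 = 1.736
2.1·fm + (1 − fm) = 1.736
fm = (1.736 − 1) / (2.1 − 1) = 0.669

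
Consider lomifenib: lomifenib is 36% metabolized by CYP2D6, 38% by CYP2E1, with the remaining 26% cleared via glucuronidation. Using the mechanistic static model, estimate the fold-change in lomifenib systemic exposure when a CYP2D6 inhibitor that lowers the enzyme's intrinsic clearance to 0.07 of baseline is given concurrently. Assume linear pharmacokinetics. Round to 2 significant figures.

1.5

CYP2D6: 0.36 × 0.07 = 0.0252
CYP2E1: 0.38 (unchanged)
Other: 0.26 (unchanged)
CL_new/CL_old = 0.0252 + 0.38 + 0.26 = 0.6652.
Systemic exposure is inversely proportional to clearance, so the fold-change is 1 / 0.6652 = 1.5.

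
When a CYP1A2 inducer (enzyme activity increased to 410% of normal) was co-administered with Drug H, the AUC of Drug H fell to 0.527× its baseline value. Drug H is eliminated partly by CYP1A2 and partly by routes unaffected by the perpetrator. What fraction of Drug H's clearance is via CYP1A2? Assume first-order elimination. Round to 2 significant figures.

CL'/CL = 1 / 0.527 = 1.898
4.1·fm + (1 − fm) = 1.898
fm = (1.898 − 1) / (4.1 − 1) = 0.29

0.29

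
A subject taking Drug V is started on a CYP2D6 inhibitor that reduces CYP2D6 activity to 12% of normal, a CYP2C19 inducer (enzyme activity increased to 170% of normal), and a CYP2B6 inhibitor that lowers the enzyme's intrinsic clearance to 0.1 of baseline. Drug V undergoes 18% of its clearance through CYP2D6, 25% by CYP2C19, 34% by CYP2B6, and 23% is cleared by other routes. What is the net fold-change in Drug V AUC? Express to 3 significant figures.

1.41

The CYP2D6 pathway (18% of clearance) drops to 0.12× activity: 0.18 × 0.12 = 0.0216.
The CYP2C19 pathway (25% of clearance) increases to 1.7× activity: 0.25 × 1.7 = 0.425.
The CYP2B6 pathway (34% of clearance) falls to 0.1× activity: 0.34 × 0.1 = 0.034.
Non-CYP routes (23%) are unchanged.
Relative clearance = 0.0216 + 0.425 + 0.034 + 0.23 = 0.7106.
Because AUC varies inversely with clearance, the combined effect is 1 / 0.7106 = 1.41.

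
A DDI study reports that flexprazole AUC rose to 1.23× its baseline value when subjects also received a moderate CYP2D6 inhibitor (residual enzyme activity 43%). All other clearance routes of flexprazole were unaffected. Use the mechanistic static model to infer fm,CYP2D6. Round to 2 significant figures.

0.33

Call the CYP2D6 fraction fm. After the interaction, CL_new/CL_old = fm × 0.43 + (1 − fm).
AUC ratio = 1 / (new CL fraction), so new CL fraction = 1 / 1.23 = 0.813.
fm × 0.43 + 1 − fm = 0.813  ⇒  fm × (0.43 − 1) = −0.187  ⇒  fm = 0.33.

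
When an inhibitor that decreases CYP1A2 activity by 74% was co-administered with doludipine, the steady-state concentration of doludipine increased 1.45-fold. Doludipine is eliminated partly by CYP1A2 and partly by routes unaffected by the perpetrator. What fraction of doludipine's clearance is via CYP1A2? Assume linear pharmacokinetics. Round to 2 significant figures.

0.42

CL'/CL = 1 / 1.45 = 0.6897
0.26·fm + (1 − fm) = 0.6897
fm = (0.6897 − 1) / (0.26 − 1) = 0.42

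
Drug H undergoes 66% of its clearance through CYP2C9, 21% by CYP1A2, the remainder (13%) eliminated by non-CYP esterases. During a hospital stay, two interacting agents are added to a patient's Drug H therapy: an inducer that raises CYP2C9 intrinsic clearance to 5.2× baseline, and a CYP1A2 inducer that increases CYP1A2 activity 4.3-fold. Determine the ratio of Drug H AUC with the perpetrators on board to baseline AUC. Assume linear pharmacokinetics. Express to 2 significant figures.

0.22

The CYP2C9 pathway (66% of clearance) is boosted to 5.2× activity: 0.66 × 5.2 = 3.432.
The CYP1A2 pathway (21% of clearance) rises to 4.3× activity: 0.21 × 4.3 = 0.903.
Non-CYP routes (13%) are unchanged.
Relative clearance = 3.432 + 0.903 + 0.13 = 4.465.
AUC ∝ 1/CL: fold-change = 1 / 4.465 = 0.22.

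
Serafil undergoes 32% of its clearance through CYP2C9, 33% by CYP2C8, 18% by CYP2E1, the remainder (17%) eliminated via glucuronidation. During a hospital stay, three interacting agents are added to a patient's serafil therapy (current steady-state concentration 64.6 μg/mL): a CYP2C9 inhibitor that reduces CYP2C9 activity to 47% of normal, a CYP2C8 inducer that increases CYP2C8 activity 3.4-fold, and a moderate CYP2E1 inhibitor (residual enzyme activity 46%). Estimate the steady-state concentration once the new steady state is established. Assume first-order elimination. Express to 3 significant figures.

42.4 μg/mL

The CYP2C9 pathway (32% of clearance) is reduced to 0.47× activity: 0.32 × 0.47 = 0.1504.
The CYP2C8 pathway (33% of clearance) increases to 3.4× activity: 0.33 × 3.4 = 1.122.
The CYP2E1 pathway (18% of clearance) drops to 0.46× activity: 0.18 × 0.46 = 0.0828.
Non-CYP routes (17%) are unchanged.
CL_new/CL_old = 0.1504 + 1.122 + 0.0828 + 0.17 = 1.5252.
Steady-state concentration ∝ 1/CL: new value = 64.6 / 1.5252 = 42.4 μg/mL.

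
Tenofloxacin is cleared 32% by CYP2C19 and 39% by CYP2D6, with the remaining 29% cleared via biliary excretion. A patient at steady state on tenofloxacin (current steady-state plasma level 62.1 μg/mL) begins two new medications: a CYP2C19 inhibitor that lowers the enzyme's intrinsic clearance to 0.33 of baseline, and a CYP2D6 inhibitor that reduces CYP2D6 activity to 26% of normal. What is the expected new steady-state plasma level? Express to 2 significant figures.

1.2 × 10² μg/mL

The CYP2C19 pathway (32% of clearance) is reduced to 0.33× activity: 0.32 × 0.33 = 0.1056.
The CYP2D6 pathway (39% of clearance) drops to 0.26× activity: 0.39 × 0.26 = 0.1014.
Non-CYP routes (29%) are unchanged.
CL_new/CL_old = 0.1056 + 0.1014 + 0.29 = 0.497.
Dividing the baseline by the relative clearance: 62.1 / 0.497 = 1.2 × 10² μg/mL.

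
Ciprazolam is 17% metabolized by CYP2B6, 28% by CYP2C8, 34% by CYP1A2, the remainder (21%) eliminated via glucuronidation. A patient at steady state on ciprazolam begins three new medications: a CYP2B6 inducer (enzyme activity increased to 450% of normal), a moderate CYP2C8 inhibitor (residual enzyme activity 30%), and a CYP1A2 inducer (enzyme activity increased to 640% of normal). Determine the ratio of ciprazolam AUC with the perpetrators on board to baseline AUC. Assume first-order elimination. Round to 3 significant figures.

The CYP2B6 pathway (17% of clearance) rises to 4.5× activity: 0.17 × 4.5 = 0.765.
The CYP2C8 pathway (28% of clearance) drops to 0.3× activity: 0.28 × 0.3 = 0.084.
The CYP1A2 pathway (34% of clearance) increases to 6.4× activity: 0.34 × 6.4 = 2.176.
Non-CYP routes (21%) are unchanged.
New clearance relative to baseline: 0.765 + 0.084 + 2.176 + 0.21 = 3.235.
AUC ∝ 1/CL: fold-change = 1 / 3.235 = 0.309.

0.309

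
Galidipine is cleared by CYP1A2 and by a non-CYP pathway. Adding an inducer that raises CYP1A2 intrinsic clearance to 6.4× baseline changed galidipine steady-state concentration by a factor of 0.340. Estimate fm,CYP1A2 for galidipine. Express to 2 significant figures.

CL'/CL = 1 / 0.340 = 2.941
6.4·fm + (1 − fm) = 2.941
fm = (2.941 − 1) / (6.4 − 1) = 0.36

0.36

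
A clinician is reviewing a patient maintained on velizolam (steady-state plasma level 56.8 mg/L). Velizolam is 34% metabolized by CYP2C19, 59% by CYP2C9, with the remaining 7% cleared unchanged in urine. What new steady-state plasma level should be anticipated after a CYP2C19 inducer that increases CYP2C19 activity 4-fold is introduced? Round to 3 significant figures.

The CYP2C19 pathway (34% of clearance) is boosted to 4× activity: 0.34 × 4 = 1.36.
CYP2C9 (59%) and the residual 7% are unaffected.
Relative clearance = 1.36 + 0.59 + 0.07 = 2.02.
Steady-state plasma level ∝ 1/CL, so new value = 56.8 / 2.02 = 28.1 mg/L.

28.1 mg/L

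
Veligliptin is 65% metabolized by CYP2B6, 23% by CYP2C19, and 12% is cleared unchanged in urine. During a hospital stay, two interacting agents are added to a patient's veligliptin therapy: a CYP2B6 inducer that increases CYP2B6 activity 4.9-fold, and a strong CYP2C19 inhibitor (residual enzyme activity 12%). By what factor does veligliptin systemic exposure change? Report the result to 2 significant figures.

0.30

The CYP2B6 pathway (65% of clearance) increases to 4.9× activity: 0.65 × 4.9 = 3.185.
The CYP2C19 pathway (23% of clearance) is reduced to 0.12× activity: 0.23 × 0.12 = 0.0276.
Non-CYP routes (12%) are unchanged.
Relative clearance = 3.185 + 0.0276 + 0.12 = 3.3326.
Net systemic exposure ratio = 1 / 3.3326 = 0.30.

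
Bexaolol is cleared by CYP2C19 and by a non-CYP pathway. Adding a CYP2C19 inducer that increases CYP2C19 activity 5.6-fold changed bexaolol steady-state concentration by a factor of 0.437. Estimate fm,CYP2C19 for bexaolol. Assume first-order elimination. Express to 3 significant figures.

Let x = fm,CYP2C19. Because steady-state concentration ∝ 1/CL, relative clearance rose to 1/0.437 = 2.288.
Setting x·5.6 + (1 − x) = 2.288 and solving: x = (2.288 − 1)/(5.6 − 1) = 0.280.

0.280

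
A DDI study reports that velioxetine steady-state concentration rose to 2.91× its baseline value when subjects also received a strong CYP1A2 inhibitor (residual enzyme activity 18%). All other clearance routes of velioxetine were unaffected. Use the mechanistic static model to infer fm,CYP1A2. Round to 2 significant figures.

0.80

Write x for the fraction cleared via CYP1A2. The observed steady-state concentration change means clearance fell to 1/2.91 = 0.3436 of baseline.
Only the CYP1A2 route changed, so 0.3436 = x·0.18 + (1 − x), giving x = 0.80.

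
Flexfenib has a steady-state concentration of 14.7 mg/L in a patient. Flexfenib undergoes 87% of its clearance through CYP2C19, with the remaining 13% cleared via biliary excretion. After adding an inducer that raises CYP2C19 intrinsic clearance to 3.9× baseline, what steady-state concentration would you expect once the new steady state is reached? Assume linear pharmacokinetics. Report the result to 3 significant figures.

4.17 mg/L

CYP2C19: 0.87 × 3.9 = 3.393
Other: 0.13 (unchanged)
New clearance relative to baseline: 3.393 + 0.13 = 3.523.
With dosing unchanged, steady-state concentration scales as 1/CL: 14.7 / 3.523 = 4.17 mg/L.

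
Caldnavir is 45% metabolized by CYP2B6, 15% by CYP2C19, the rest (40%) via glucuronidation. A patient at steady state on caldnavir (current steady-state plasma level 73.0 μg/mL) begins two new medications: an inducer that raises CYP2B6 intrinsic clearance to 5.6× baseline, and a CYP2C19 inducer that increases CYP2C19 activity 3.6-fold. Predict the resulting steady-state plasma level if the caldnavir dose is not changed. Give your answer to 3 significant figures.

The CYP2B6 pathway (45% of clearance) rises to 5.6× activity: 0.45 × 5.6 = 2.52.
The CYP2C19 pathway (15% of clearance) rises to 3.6× activity: 0.15 × 3.6 = 0.54.
Non-CYP routes (40%) are unchanged.
New clearance relative to baseline: 2.52 + 0.54 + 0.4 = 3.46.
New steady-state plasma level = 73.0 / 3.46 = 21.1 μg/mL (concentration scales inversely with clearance).

21.1 μg/mL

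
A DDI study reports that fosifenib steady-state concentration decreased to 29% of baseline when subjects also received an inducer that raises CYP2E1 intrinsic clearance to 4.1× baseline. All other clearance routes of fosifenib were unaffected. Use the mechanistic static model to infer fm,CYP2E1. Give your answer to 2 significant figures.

CL'/CL = 1 / 0.290 = 3.448
4.1·fm + (1 − fm) = 3.448
fm = (3.448 − 1) / (4.1 − 1) = 0.79

0.79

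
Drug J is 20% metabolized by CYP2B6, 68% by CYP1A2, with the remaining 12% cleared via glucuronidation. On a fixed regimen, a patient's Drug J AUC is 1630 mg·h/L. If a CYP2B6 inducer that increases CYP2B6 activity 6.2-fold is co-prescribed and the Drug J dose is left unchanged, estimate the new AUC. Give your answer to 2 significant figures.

8.0 × 10² mg·h/L

CYP2B6: 0.2 × 6.2 = 1.24
CYP1A2: 0.68 (unchanged)
Other: 0.12 (unchanged)
Relative clearance = 1.24 + 0.68 + 0.12 = 2.04.
With dosing unchanged, AUC scales as 1/CL: 1630 / 2.04 = 8.0 × 10² mg·h/L.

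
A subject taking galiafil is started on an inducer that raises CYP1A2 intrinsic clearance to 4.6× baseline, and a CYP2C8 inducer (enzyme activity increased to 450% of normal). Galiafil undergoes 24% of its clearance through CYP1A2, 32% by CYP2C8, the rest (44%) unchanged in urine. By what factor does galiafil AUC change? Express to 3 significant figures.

0.335

The CYP1A2 pathway (24% of clearance) increases to 4.6× activity: 0.24 × 4.6 = 1.104.
The CYP2C8 pathway (32% of clearance) is boosted to 4.5× activity: 0.32 × 4.5 = 1.44.
Non-CYP routes (44%) are unchanged.
New clearance relative to baseline: 1.104 + 1.44 + 0.44 = 2.984.
Because AUC varies inversely with clearance, the combined effect is 1 / 2.984 = 0.335.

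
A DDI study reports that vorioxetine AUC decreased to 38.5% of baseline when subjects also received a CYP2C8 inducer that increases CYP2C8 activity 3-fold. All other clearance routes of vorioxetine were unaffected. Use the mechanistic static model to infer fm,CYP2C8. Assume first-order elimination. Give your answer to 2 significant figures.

0.80

Let x = fm,CYP2C8. Because AUC ∝ 1/CL, relative clearance rose to 1/0.385 = 2.597.
Setting x·3 + (1 − x) = 2.597 and solving: x = (2.597 − 1)/(3 − 1) = 0.80.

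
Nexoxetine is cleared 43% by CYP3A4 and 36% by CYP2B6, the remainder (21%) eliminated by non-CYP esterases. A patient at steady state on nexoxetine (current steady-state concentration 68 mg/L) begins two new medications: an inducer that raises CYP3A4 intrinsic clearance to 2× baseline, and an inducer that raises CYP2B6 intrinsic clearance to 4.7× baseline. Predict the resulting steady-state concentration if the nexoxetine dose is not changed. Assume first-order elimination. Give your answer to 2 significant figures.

25 mg/L

CYP3A4: 0.43 × 2 = 0.86
CYP2B6: 0.36 × 4.7 = 1.692
Other: 0.21 (unchanged)
Relative clearance = 0.86 + 1.692 + 0.21 = 2.762.
Dividing the baseline by the relative clearance: 68 / 2.762 = 25 mg/L.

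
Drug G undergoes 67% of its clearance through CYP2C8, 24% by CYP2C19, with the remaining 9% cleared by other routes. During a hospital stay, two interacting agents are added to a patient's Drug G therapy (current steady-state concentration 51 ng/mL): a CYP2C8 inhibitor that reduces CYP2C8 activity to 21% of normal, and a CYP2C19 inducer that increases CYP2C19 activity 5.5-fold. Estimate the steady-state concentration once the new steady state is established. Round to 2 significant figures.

33 ng/mL

CYP2C8: 0.67 × 0.21 = 0.1407
CYP2C19: 0.24 × 5.5 = 1.32
Other: 0.09 (unchanged)
Relative clearance = 0.1407 + 1.32 + 0.09 = 1.5507.
Steady-state concentration ∝ 1/CL: new value = 51 / 1.5507 = 33 ng/mL.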